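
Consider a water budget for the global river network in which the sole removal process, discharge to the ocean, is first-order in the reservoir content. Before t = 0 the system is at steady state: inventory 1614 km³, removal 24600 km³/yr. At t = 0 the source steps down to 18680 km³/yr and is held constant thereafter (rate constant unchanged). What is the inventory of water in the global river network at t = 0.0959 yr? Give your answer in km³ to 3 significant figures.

1320 km³

Residence time τ = M₀/F₀ = 0.06561 yr. The eventual steady state is M_∞ = M₀·(F₁/F₀) = 1614 × 18680/24600 = 1225.6 km³.
The anomaly ΔM(t) = M(t) − M_∞ decays as ΔM₀·e^(−t/τ) with ΔM₀ = 1614 − 1225.6 = 388.4 km³.
At t = 0.0959 yr, e^(−t/τ) = e^(−1.462) = 0.2318, so ΔM = 90.05 km³ and M = 1225.6 + 90.05 = 1315.6 km³.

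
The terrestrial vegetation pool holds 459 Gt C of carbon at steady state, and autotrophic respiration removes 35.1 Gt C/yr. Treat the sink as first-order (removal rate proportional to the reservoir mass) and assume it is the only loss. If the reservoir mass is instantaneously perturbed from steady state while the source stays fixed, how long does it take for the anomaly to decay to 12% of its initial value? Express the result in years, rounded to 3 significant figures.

27.7 yr

For a linear reservoir the anomaly decays as exp(−t/τ) with τ = M/F = 459/35.1 = 13.08 yr.
exp(−t/τ) = 0.12 ⇒ t = −τ ln(0.12) = 13.08 × 2.120 = 27.73 yr.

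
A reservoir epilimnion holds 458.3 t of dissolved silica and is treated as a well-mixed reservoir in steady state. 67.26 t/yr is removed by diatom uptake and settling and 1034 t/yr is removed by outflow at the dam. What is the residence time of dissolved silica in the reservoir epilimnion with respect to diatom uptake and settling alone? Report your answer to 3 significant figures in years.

Residence time with respect to a single sink: τ = M / F_sink.
τ = 458.3 / 67.26 = 6.814 yr.

6.81 yr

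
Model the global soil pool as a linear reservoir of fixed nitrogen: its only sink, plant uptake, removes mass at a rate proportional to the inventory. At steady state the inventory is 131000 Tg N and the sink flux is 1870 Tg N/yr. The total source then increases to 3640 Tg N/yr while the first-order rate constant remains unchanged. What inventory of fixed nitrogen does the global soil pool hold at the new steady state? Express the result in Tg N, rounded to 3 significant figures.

255000 Tg N

Rate constant k = F/M = 1870 / 131000 = 0.01427 yr⁻¹.
At the new steady state, source = k·M_new ⇒ M_new = 3640 / 0.01427 = 255000 Tg N.
(Equivalently M_new = M × F_new/F_old = 131000 × 3640/1870.)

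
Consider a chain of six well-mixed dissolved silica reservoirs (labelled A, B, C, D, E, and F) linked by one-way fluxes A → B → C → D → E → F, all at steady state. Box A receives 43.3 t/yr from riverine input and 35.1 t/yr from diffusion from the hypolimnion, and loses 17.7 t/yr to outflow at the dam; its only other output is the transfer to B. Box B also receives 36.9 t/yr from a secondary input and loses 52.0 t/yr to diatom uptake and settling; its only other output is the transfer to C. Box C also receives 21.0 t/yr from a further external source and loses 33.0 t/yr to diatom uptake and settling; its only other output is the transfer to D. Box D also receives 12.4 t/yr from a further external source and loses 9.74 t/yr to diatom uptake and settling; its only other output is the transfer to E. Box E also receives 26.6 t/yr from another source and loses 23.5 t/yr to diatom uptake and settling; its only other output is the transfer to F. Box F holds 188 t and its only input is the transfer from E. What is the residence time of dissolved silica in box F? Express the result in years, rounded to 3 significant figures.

Box A: F(A→B) = (43.3 + 35.1) − 17.7 = 60.700 t/yr.
Box B: F(B→C) = (60.700 + 36.9) − 52.0 = 45.600 t/yr.
Box C: F(C→D) = (45.600 + 21.0) − 33.0 = 33.600 t/yr.
Box D: F(D→E) = (33.600 + 12.4) − 9.74 = 36.260 t/yr.
Box E: F(E→F) = (36.260 + 26.6) − 23.5 = 39.360 t/yr.
Box F throughput = its input = 39.360 t/yr; τ = 188 / 39.360 = 4.776 yr.

4.78 yr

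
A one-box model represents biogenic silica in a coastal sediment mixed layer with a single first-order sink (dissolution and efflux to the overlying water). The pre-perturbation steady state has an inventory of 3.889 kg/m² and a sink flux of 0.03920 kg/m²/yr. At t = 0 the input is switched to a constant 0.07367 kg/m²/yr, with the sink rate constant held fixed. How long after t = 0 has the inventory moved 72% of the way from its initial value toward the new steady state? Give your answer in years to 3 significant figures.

126 yr

τ = M₀/F₀ = 3.889/0.03920 = 99.21 yr.
The remaining gap fraction is e^(−t/τ); 72% covered ⇒ e^(−t/τ) = 0.280.
t = −τ ln(0.280) = 99.21 × 1.273 = 126.3 yr.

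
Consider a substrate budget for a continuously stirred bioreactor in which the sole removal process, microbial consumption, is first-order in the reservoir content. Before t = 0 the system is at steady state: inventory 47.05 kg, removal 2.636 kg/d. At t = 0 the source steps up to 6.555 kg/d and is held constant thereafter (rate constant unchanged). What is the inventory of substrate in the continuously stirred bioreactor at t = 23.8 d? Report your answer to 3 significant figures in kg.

The sink rate constant is k = F₀/M₀ = 2.636/47.05 = 0.05603 d⁻¹.
Solving dM/dt = F₁ − kM with M(0) = M₀ gives M(t) = F₁/k + (M₀ − F₁/k)·e^(−kt).
F₁/k = 6.555/0.05603 = 117.00 kg; kt = 0.05603 × 23.8 = 1.333, e^(−kt) = 0.2636.
M(23.8) = 117.00 + (47.05 − 117.00) × 0.2636 = 117.00 − 18.44 = 98.563 kg.

98.6 kg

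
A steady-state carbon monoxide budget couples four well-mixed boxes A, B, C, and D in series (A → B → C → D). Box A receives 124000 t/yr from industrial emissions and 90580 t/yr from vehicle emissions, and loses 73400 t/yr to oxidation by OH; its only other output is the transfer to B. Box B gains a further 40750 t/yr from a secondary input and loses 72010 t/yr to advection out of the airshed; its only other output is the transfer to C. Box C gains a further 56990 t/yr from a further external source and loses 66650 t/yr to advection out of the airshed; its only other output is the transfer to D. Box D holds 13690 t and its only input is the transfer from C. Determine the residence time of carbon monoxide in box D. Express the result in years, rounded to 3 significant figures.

Box A: F(A→B) = (124000 + 90580) − 73400 = 141180 t/yr.
Box B: F(B→C) = (141180 + 40750) − 72010 = 109920 t/yr.
Box C: F(C→D) = (109920 + 56990) − 66650 = 100260 t/yr.
Box D throughput = its input = 100260 t/yr; τ = 13690 / 100260 = 0.1365 yr.

0.137 yr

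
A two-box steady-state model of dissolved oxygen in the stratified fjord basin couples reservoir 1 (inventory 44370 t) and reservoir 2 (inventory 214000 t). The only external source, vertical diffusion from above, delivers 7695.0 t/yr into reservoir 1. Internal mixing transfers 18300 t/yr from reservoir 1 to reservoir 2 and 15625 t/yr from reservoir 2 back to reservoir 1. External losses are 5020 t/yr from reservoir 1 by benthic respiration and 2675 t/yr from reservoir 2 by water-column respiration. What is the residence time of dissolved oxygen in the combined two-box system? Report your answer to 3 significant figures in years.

Residence time in the combined system uses the total inventory and the total *external* removal — internal exchanges between the two boxes cancel.
M_total = 44370 + 214000 = 258370 t.
ΣF_external_out = 5020 + 2675 = 7695.0 t/yr.
τ = M_total / ΣF_ext = 258370 / 7695.0 = 33.58 yr.

33.6 yr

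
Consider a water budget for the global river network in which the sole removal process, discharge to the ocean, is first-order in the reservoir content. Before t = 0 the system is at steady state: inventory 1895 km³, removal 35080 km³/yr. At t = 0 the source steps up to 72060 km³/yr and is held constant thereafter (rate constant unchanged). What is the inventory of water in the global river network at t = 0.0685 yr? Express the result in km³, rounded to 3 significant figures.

3330 km³

τ = M₀/F₀ = 1895/35080 = 0.05402 yr; rate constant k = 1/τ.
New steady state M_∞ = F₁/k = F₁·τ = 72060 × 0.05402 = 3892.6 km³.
M(t) = M_∞ + (M₀ − M_∞)·e^(−t/τ); t/τ = 0.0685/0.05402 = 1.268, so e^(−t/τ) = 0.2814.
M(t) = 3892.6 − 1998 × 0.2814 = 3330.5 km³.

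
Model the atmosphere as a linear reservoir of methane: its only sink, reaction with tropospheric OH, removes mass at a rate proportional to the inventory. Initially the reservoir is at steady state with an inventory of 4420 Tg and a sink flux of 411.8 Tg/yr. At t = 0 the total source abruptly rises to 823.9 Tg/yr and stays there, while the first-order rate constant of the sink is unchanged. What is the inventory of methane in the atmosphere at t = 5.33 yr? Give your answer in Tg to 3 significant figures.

6150 Tg

Residence time τ = M₀/F₀ = 10.73 yr. The eventual steady state is M_∞ = M₀·(F₁/F₀) = 4420 × 823.9/411.8 = 8843.2 Tg.
The anomaly ΔM(t) = M(t) − M_∞ decays as ΔM₀·e^(−t/τ) with ΔM₀ = 4420 − 8843.2 = −4423 Tg.
At t = 5.33 yr, e^(−t/τ) = e^(−0.4966) = 0.6086, so ΔM = −2692 Tg and M = 8843.2 − 2692 = 6151.2 Tg.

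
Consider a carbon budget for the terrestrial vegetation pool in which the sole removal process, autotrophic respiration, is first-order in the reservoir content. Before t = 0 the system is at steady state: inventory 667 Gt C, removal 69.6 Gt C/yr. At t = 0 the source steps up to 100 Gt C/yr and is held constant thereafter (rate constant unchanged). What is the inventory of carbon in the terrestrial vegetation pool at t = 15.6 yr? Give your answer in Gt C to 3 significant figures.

901 Gt C

The sink rate constant is k = F₀/M₀ = 69.6/667 = 0.1043 yr⁻¹.
Solving dM/dt = F₁ − kM with M(0) = M₀ gives M(t) = F₁/k + (M₀ − F₁/k)·e^(−kt).
F₁/k = 100/0.1043 = 958.33 Gt C; kt = 0.1043 × 15.6 = 1.628, e^(−kt) = 0.1964.
M(15.6) = 958.33 + (667 − 958.33) × 0.1964 = 958.33 − 57.21 = 901.13 Gt C.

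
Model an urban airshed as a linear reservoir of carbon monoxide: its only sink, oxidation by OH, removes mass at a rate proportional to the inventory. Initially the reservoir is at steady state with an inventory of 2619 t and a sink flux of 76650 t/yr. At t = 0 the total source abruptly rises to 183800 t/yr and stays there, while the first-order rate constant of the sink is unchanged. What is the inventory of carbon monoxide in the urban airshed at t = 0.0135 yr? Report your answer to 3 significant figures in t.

Residence time τ = M₀/F₀ = 0.03417 yr. The eventual steady state is M_∞ = M₀·(F₁/F₀) = 2619 × 183800/76650 = 6280.1 t.
The anomaly ΔM(t) = M(t) − M_∞ decays as ΔM₀·e^(−t/τ) with ΔM₀ = 2619 − 6280.1 = −3661 t.
At t = 0.0135 yr, e^(−t/τ) = e^(−0.3951) = 0.6736, so ΔM = −2466 t and M = 6280.1 − 2466 = 3814.0 t.

3810 t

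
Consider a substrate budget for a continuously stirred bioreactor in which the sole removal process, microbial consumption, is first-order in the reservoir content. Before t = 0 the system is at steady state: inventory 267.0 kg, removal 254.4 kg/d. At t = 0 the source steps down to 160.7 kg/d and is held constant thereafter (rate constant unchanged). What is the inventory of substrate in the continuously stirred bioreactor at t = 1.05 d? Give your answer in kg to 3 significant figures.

Residence time τ = M₀/F₀ = 1.050 d. The eventual steady state is M_∞ = M₀·(F₁/F₀) = 267.0 × 160.7/254.4 = 168.66 kg.
The anomaly ΔM(t) = M(t) − M_∞ decays as ΔM₀·e^(−t/τ) with ΔM₀ = 267.0 − 168.66 = 98.34 kg.
At t = 1.05 d, e^(−t/τ) = e^(−1.000) = 0.3677, so ΔM = 36.16 kg and M = 168.66 + 36.16 = 204.82 kg.

205 kg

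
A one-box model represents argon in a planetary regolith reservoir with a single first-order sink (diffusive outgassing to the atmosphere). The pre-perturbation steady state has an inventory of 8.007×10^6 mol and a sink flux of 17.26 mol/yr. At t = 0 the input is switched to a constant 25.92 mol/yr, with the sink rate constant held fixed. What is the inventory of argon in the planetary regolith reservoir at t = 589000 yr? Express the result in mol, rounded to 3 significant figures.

The sink rate constant is k = F₀/M₀ = 17.26/8.007×10^6 = 2.156×10^-6 yr⁻¹.
Solving dM/dt = F₁ − kM with M(0) = M₀ gives M(t) = F₁/k + (M₀ − F₁/k)·e^(−kt).
F₁/k = 25.92/2.156×10^-6 = 1.2024×10^7 mol; kt = 2.156×10^-6 × 589000 = 1.270, e^(−kt) = 0.2809.
M(589000) = 1.2024×10^7 + (8.007×10^6 − 1.2024×10^7) × 0.2809 = 1.2024×10^7 − 1.129×10^6 = 1.0896×10^7 mol.

1.09×10^7 mol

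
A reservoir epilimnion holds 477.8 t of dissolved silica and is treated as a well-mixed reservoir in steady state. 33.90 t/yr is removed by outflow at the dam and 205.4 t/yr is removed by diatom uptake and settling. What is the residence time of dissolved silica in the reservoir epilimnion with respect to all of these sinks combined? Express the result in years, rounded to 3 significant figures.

2.00 yr

Total removal flux = 33.90 + 205.4 = 239.30 t/yr.
τ = M / ΣF_out = 477.8 / 239.30 = 1.997 yr.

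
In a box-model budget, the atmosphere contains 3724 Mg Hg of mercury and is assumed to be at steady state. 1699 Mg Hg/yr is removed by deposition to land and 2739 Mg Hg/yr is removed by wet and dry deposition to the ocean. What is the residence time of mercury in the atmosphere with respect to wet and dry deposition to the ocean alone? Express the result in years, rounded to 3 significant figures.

Residence time with respect to a single sink: τ = M / F_sink.
τ = 3724 / 2739 = 1.360 yr.

1.36 yr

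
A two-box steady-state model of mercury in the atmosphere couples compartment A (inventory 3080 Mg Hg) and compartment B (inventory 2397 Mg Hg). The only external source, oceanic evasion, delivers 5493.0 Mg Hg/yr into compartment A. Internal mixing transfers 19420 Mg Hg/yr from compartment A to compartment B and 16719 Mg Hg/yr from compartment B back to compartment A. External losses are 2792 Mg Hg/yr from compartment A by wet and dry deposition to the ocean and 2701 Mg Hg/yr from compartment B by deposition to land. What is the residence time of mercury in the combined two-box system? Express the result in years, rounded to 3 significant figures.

0.997 yr

For the system as a whole, the A↔B exchange is internal and contributes nothing to the throughput; only the external sinks remove mass.
M_total = 3080 + 2397 = 5477.0 Mg Hg.
ΣF_external_out = 2792 + 2701 = 5493.0 Mg Hg/yr.
τ = M_total / ΣF_ext = 5477.0 / 5493.0 = 0.9971 yr.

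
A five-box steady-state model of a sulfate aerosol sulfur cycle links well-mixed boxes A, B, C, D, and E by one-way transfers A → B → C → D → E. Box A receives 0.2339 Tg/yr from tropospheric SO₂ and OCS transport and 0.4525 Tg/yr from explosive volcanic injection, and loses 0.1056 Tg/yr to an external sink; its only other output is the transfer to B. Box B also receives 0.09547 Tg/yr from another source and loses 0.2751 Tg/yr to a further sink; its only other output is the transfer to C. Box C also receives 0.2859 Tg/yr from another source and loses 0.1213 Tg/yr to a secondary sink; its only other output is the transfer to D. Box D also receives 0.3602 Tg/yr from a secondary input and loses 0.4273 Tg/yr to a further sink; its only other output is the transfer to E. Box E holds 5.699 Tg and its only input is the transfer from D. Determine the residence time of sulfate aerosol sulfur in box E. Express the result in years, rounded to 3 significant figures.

Box A: F(A→B) = (0.2339 + 0.4525) − 0.1056 = 0.58080 Tg/yr.
Box B: F(B→C) = (0.58080 + 0.09547) − 0.2751 = 0.40117 Tg/yr.
Box C: F(C→D) = (0.40117 + 0.2859) − 0.1213 = 0.56577 Tg/yr.
Box D: F(D→E) = (0.56577 + 0.3602) − 0.4273 = 0.49867 Tg/yr.
Box E throughput = its input = 0.49867 Tg/yr; τ = 5.699 / 0.49867 = 11.43 yr.

11.4 yr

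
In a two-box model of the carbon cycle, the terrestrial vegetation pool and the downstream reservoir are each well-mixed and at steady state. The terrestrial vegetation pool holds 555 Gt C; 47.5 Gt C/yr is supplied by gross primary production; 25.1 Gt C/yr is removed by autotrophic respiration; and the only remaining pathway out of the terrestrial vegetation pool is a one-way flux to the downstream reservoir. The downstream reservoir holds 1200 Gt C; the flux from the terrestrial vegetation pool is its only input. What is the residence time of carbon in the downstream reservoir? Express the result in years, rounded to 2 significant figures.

Balance the terrestrial vegetation pool: ΣF_in = 47.500 Gt C/yr.
Flux to the downstream reservoir = ΣF_in − (25.1) = 22.400 Gt C/yr.
At steady state the output of the downstream reservoir equals its input, 22.400 Gt C/yr.
τ = M / F = 1200 / 22.400 = 53.57 yr.

54 yr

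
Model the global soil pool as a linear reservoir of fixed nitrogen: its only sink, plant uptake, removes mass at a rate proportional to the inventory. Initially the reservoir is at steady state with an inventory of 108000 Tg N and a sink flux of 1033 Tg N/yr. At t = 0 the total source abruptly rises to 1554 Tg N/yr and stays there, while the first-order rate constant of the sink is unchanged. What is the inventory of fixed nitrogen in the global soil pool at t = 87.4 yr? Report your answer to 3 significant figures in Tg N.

139000 Tg N

Residence time τ = M₀/F₀ = 104.5 yr. The eventual steady state is M_∞ = M₀·(F₁/F₀) = 108000 × 1554/1033 = 162470 Tg N.
The anomaly ΔM(t) = M(t) − M_∞ decays as ΔM₀·e^(−t/τ) with ΔM₀ = 108000 − 162470 = −54470 Tg N.
At t = 87.4 yr, e^(−t/τ) = e^(−0.8360) = 0.4335, so ΔM = −23610 Tg N and M = 162470 − 23610 = 138860 Tg N.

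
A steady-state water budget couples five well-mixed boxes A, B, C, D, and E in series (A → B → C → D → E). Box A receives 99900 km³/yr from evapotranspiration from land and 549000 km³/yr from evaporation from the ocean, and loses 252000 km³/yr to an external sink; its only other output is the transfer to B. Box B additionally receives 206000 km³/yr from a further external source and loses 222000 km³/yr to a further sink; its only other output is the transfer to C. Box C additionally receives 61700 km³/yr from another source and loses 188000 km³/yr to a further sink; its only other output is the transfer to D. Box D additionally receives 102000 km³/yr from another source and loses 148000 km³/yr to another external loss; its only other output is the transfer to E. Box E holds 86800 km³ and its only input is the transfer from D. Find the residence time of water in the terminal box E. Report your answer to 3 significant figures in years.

0.416 yr

Box A: F(A→B) = (99900 + 549000) − 252000 = 396900 km³/yr.
Box B: F(B→C) = (396900 + 206000) − 222000 = 380900 km³/yr.
Box C: F(C→D) = (380900 + 61700) − 188000 = 254600 km³/yr.
Box D: F(D→E) = (254600 + 102000) − 148000 = 208600 km³/yr.
Box E throughput = its input = 208600 km³/yr; τ = 86800 / 208600 = 0.4161 yr.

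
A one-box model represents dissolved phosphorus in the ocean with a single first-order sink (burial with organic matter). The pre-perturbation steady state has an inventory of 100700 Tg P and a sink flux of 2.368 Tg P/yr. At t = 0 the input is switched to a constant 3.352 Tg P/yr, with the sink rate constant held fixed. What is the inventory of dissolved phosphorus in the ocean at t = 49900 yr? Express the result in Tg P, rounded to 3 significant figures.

The sink rate constant is k = F₀/M₀ = 2.368/100700 = 2.352×10^-5 yr⁻¹.
Solving dM/dt = F₁ − kM with M(0) = M₀ gives M(t) = F₁/k + (M₀ − F₁/k)·e^(−kt).
F₁/k = 3.352/2.352×10^-5 = 142540 Tg P; kt = 2.352×10^-5 × 49900 = 1.173, e^(−kt) = 0.3093.
M(49900) = 142540 + (100700 − 142540) × 0.3093 = 142540 − 12940 = 129600 Tg P.

130000 Tg P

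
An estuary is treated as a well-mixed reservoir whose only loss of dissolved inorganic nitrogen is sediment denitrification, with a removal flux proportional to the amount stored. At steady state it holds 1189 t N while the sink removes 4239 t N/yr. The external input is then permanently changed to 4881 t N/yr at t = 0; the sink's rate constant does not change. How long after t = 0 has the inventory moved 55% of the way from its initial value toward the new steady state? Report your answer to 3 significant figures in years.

0.224 yr

τ = M₀/F₀ = 1189/4239 = 0.2805 yr.
The remaining gap fraction is e^(−t/τ); 55% covered ⇒ e^(−t/τ) = 0.450.
t = −τ ln(0.450) = 0.2805 × 0.7985 = 0.2240 yr.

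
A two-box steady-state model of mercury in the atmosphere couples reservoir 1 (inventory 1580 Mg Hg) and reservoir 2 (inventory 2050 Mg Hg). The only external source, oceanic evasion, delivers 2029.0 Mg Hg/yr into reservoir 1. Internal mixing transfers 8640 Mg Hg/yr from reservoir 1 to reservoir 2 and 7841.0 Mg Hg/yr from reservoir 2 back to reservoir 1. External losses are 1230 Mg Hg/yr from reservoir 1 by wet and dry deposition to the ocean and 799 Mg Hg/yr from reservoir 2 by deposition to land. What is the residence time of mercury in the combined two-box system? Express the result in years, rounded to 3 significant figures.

Treat the two boxes together as one reservoir: the mixing fluxes between them are internal recycling, so τ = ΣM / Σ(external losses).
M_total = 1580 + 2050 = 3630.0 Mg Hg.
ΣF_external_out = 1230 + 799 = 2029.0 Mg Hg/yr.
τ = M_total / ΣF_ext = 3630.0 / 2029.0 = 1.789 yr.

1.79 yr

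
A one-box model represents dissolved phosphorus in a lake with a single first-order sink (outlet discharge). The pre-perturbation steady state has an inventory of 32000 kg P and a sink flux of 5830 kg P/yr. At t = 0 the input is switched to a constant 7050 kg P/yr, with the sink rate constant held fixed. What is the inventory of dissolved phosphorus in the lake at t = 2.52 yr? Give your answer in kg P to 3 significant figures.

τ = M₀/F₀ = 32000/5830 = 5.489 yr; rate constant k = 1/τ.
New steady state M_∞ = F₁/k = F₁·τ = 7050 × 5.489 = 38696 kg P.
M(t) = M_∞ + (M₀ − M_∞)·e^(−t/τ); t/τ = 2.52/5.489 = 0.4591, so e^(−t/τ) = 0.6318.
M(t) = 38696 − 6696 × 0.6318 = 34465 kg P.

34500 kg P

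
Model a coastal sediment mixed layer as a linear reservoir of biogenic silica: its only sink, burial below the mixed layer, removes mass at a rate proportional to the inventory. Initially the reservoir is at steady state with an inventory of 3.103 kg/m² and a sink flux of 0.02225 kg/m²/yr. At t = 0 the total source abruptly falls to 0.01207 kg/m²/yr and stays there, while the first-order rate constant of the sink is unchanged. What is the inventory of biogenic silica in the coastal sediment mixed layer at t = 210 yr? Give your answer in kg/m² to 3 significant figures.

The sink rate constant is k = F₀/M₀ = 0.02225/3.103 = 0.007170 yr⁻¹.
Solving dM/dt = F₁ − kM with M(0) = M₀ gives M(t) = F₁/k + (M₀ − F₁/k)·e^(−kt).
F₁/k = 0.01207/0.007170 = 1.6833 kg/m²; kt = 0.007170 × 210 = 1.506, e^(−kt) = 0.2218.
M(210) = 1.6833 + (3.103 − 1.6833) × 0.2218 = 1.6833 + 0.3149 = 1.9982 kg/m².

2.00 kg/m²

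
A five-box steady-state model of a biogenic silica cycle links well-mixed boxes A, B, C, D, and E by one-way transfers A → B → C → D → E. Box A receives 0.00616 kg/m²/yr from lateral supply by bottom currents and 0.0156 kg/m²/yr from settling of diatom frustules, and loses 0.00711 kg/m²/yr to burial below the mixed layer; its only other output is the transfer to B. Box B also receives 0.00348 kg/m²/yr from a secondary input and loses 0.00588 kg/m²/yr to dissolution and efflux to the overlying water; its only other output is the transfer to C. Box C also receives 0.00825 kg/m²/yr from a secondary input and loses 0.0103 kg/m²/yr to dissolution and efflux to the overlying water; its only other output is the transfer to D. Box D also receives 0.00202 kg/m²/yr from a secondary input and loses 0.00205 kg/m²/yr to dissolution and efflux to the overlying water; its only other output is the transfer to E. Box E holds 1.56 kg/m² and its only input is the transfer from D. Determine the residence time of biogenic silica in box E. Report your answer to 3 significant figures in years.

153 yr

Box A: F(A→B) = (0.00616 + 0.0156) − 0.00711 = 0.014650 kg/m²/yr.
Box B: F(B→C) = (0.014650 + 0.00348) − 0.00588 = 0.012250 kg/m²/yr.
Box C: F(C→D) = (0.012250 + 0.00825) − 0.0103 = 0.010200 kg/m²/yr.
Box D: F(D→E) = (0.010200 + 0.00202) − 0.00205 = 0.010170 kg/m²/yr.
Box E throughput = its input = 0.010170 kg/m²/yr; τ = 1.56 / 0.010170 = 153.4 yr.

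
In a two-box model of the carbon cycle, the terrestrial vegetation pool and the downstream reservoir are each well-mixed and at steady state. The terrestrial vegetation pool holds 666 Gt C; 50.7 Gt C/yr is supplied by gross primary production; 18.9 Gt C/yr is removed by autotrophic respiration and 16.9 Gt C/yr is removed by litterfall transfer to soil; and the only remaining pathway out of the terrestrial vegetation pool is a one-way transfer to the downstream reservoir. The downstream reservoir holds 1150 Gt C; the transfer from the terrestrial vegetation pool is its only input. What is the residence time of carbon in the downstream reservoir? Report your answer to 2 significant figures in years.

Balance the terrestrial vegetation pool: ΣF_in = 50.700 Gt C/yr.
Transfer to the downstream reservoir = ΣF_in − (18.9 + 16.9) = 14.900 Gt C/yr.
At steady state the output of the downstream reservoir equals its input, 14.900 Gt C/yr.
τ = M / F = 1150 / 14.900 = 77.18 yr.

77 yr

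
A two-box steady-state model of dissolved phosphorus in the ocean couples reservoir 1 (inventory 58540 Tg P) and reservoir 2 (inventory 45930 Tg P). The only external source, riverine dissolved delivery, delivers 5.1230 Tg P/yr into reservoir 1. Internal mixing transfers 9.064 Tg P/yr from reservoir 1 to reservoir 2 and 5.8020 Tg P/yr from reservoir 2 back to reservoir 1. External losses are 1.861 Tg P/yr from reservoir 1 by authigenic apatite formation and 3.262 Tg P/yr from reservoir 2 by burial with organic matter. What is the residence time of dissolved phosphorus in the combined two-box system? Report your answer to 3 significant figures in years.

20400 yr

Residence time in the combined system uses the total inventory and the total *external* removal — internal exchanges between the two boxes cancel.
M_total = 58540 + 45930 = 104470 Tg P.
ΣF_external_out = 1.861 + 3.262 = 5.1230 Tg P/yr.
τ = M_total / ΣF_ext = 104470 / 5.1230 = 20390 yr.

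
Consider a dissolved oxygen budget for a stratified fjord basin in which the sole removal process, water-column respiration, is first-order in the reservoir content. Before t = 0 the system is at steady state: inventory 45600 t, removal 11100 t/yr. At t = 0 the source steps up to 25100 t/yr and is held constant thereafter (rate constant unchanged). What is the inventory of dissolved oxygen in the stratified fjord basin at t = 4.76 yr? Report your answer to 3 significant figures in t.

Residence time τ = M₀/F₀ = 4.108 yr. The eventual steady state is M_∞ = M₀·(F₁/F₀) = 45600 × 25100/11100 = 103110 t.
The anomaly ΔM(t) = M(t) − M_∞ decays as ΔM₀·e^(−t/τ) with ΔM₀ = 45600 − 103110 = −57510 t.
At t = 4.76 yr, e^(−t/τ) = e^(−1.159) = 0.3139, so ΔM = −18050 t and M = 103110 − 18050 = 85060 t.

85100 t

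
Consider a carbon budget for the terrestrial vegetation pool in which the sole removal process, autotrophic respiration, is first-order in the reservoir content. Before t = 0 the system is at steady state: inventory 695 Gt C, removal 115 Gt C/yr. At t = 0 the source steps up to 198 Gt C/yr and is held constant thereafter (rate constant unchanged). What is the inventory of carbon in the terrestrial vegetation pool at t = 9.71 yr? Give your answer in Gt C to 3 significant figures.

1100 Gt C

The sink rate constant is k = F₀/M₀ = 115/695 = 0.1655 yr⁻¹.
Solving dM/dt = F₁ − kM with M(0) = M₀ gives M(t) = F₁/k + (M₀ − F₁/k)·e^(−kt).
F₁/k = 198/0.1655 = 1196.6 Gt C; kt = 0.1655 × 9.71 = 1.607, e^(−kt) = 0.2006.
M(9.71) = 1196.6 + (695 − 1196.6) × 0.2006 = 1196.6 − 100.6 = 1096.0 Gt C.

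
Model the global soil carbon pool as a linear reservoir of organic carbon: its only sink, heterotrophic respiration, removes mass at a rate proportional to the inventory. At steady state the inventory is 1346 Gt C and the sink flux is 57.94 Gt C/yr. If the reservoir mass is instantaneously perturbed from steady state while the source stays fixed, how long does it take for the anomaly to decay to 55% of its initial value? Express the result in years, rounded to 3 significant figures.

For a linear reservoir the anomaly decays as exp(−t/τ) with τ = M/F = 1346/57.94 = 23.23 yr.
exp(−t/τ) = 0.55 ⇒ t = −τ ln(0.55) = 23.23 × 0.5978 = 13.89 yr.

13.9 yr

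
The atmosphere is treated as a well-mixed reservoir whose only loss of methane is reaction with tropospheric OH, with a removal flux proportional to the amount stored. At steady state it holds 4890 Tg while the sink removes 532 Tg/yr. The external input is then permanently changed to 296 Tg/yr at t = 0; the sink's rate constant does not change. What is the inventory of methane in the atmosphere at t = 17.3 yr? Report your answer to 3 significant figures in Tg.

3050 Tg

τ = M₀/F₀ = 4890/532 = 9.192 yr; rate constant k = 1/τ.
New steady state M_∞ = F₁/k = F₁·τ = 296 × 9.192 = 2720.8 Tg.
M(t) = M_∞ + (M₀ − M_∞)·e^(−t/τ); t/τ = 17.3/9.192 = 1.882, so e^(−t/τ) = 0.1523.
M(t) = 2720.8 + 2169 × 0.1523 = 3051.1 Tg.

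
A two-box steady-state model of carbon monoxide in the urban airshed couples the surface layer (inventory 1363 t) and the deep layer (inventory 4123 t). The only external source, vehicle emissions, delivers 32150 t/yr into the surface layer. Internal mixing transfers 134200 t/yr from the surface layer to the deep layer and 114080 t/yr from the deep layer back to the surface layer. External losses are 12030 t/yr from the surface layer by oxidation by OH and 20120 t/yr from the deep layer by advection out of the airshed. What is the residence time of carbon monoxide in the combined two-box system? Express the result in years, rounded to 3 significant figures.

Residence time in the combined system uses the total inventory and the total *external* removal — internal exchanges between the two boxes cancel.
M_total = 1363 + 4123 = 5486.0 t.
ΣF_external_out = 12030 + 20120 = 32150 t/yr.
τ = M_total / ΣF_ext = 5486.0 / 32150 = 0.1706 yr.

0.171 yr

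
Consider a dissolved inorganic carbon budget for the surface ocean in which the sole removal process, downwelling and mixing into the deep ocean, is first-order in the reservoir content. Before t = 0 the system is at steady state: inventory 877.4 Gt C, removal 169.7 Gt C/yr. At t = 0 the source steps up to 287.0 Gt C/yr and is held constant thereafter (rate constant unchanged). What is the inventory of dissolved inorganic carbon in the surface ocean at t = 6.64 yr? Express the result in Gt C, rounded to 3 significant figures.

Residence time τ = M₀/F₀ = 5.170 yr. The eventual steady state is M_∞ = M₀·(F₁/F₀) = 877.4 × 287.0/169.7 = 1483.9 Gt C.
The anomaly ΔM(t) = M(t) − M_∞ decays as ΔM₀·e^(−t/τ) with ΔM₀ = 877.4 − 1483.9 = −606.5 Gt C.
At t = 6.64 yr, e^(−t/τ) = e^(−1.284) = 0.2769, so ΔM = −167.9 Gt C and M = 1483.9 − 167.9 = 1316.0 Gt C.

1320 Gt C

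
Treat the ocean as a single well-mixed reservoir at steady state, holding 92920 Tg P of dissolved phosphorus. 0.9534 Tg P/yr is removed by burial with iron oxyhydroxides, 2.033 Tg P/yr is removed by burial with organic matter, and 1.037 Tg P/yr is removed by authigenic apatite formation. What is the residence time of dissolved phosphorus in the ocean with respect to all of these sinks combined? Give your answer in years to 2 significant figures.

Total removal flux = 0.9534 + 2.033 + 1.037 = 4.0234 Tg P/yr.
τ = M / ΣF_out = 92920 / 4.0234 = 23090 yr.

23000 yr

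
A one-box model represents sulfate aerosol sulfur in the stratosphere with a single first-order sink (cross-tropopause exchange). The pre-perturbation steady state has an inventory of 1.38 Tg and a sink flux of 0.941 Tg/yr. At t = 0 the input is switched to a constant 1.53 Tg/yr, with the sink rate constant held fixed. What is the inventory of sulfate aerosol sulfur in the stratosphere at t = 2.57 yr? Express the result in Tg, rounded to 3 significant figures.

τ = M₀/F₀ = 1.38/0.941 = 1.467 yr; rate constant k = 1/τ.
New steady state M_∞ = F₁/k = F₁·τ = 1.53 × 1.467 = 2.2438 Tg.
M(t) = M_∞ + (M₀ − M_∞)·e^(−t/τ); t/τ = 2.57/1.467 = 1.752, so e^(−t/τ) = 0.1734.
M(t) = 2.2438 − 0.8638 × 0.1734 = 2.0940 Tg.

2.09 Tg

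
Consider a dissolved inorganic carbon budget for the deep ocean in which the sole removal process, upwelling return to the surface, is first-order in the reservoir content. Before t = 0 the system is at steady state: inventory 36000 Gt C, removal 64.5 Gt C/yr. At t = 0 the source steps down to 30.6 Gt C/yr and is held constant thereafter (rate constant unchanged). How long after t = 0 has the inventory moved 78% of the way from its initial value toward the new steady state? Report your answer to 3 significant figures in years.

τ = M₀/F₀ = 36000/64.5 = 558.1 yr.
The remaining gap fraction is e^(−t/τ); 78% covered ⇒ e^(−t/τ) = 0.220.
t = −τ ln(0.220) = 558.1 × 1.514 = 845.1 yr.

845 yr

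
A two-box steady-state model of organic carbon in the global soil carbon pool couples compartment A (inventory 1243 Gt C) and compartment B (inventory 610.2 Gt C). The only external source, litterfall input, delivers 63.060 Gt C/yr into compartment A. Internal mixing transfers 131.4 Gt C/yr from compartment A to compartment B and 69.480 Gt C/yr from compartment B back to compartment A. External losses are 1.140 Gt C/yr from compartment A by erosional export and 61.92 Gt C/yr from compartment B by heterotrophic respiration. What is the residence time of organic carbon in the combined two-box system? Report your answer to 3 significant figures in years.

29.4 yr

For the system as a whole, the A↔B exchange is internal and contributes nothing to the throughput; only the external sinks remove mass.
M_total = 1243 + 610.2 = 1853.2 Gt C.
ΣF_external_out = 1.140 + 61.92 = 63.060 Gt C/yr.
τ = M_total / ΣF_ext = 1853.2 / 63.060 = 29.39 yr.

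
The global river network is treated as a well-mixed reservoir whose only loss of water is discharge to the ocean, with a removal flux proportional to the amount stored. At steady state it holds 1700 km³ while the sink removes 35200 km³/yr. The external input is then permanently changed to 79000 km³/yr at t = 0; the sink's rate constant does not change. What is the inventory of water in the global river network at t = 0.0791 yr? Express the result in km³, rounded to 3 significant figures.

3400 km³

Residence time τ = M₀/F₀ = 0.04830 yr. The eventual steady state is M_∞ = M₀·(F₁/F₀) = 1700 × 79000/35200 = 3815.3 km³.
The anomaly ΔM(t) = M(t) − M_∞ decays as ΔM₀·e^(−t/τ) with ΔM₀ = 1700 − 3815.3 = −2115 km³.
At t = 0.0791 yr, e^(−t/τ) = e^(−1.638) = 0.1944, so ΔM = −411.2 km³ and M = 3815.3 − 411.2 = 3404.1 km³.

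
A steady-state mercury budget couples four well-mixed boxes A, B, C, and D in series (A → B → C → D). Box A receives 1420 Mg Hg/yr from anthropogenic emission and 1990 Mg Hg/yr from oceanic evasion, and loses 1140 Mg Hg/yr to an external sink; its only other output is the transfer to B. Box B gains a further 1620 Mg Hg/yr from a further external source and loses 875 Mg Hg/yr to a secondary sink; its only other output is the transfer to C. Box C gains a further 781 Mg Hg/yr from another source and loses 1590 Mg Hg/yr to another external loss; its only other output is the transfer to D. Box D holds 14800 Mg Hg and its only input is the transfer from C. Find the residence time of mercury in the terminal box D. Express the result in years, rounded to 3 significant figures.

Box A: F(A→B) = (1420 + 1990) − 1140 = 2270.0 Mg Hg/yr.
Box B: F(B→C) = (2270.0 + 1620) − 875 = 3015.0 Mg Hg/yr.
Box C: F(C→D) = (3015.0 + 781) − 1590 = 2206.0 Mg Hg/yr.
Box D throughput = its input = 2206.0 Mg Hg/yr; τ = 14800 / 2206.0 = 6.709 yr.

6.71 yr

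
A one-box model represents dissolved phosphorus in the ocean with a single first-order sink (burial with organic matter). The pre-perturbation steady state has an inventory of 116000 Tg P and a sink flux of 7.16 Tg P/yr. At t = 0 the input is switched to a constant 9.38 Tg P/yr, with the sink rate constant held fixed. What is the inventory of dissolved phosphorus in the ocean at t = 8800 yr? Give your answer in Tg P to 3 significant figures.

131000 Tg P

τ = M₀/F₀ = 116000/7.16 = 16200 yr; rate constant k = 1/τ.
New steady state M_∞ = F₁/k = F₁·τ = 9.38 × 16200 = 151970 Tg P.
M(t) = M_∞ + (M₀ − M_∞)·e^(−t/τ); t/τ = 8800/16200 = 0.5432, so e^(−t/τ) = 0.5809.
M(t) = 151970 − 35970 × 0.5809 = 131070 Tg P.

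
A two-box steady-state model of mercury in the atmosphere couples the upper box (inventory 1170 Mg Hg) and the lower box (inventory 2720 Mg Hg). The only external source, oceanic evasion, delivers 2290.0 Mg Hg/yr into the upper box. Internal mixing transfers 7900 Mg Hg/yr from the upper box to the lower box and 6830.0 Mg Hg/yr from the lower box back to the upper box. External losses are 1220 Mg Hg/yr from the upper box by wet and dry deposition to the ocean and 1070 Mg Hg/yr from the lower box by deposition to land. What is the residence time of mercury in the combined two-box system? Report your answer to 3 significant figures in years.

Residence time in the combined system uses the total inventory and the total *external* removal — internal exchanges between the two boxes cancel.
M_total = 1170 + 2720 = 3890.0 Mg Hg.
ΣF_external_out = 1220 + 1070 = 2290.0 Mg Hg/yr.
τ = M_total / ΣF_ext = 3890.0 / 2290.0 = 1.699 yr.

1.70 yr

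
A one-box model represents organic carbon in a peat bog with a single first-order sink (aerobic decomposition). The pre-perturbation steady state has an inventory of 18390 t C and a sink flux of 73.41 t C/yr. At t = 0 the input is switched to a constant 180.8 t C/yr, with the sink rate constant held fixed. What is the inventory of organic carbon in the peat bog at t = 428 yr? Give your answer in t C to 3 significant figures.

40400 t C

The sink rate constant is k = F₀/M₀ = 73.41/18390 = 0.003992 yr⁻¹.
Solving dM/dt = F₁ − kM with M(0) = M₀ gives M(t) = F₁/k + (M₀ − F₁/k)·e^(−kt).
F₁/k = 180.8/0.003992 = 45292 t C; kt = 0.003992 × 428 = 1.709, e^(−kt) = 0.1811.
M(428) = 45292 + (18390 − 45292) × 0.1811 = 45292 − 4873 = 40419 t C.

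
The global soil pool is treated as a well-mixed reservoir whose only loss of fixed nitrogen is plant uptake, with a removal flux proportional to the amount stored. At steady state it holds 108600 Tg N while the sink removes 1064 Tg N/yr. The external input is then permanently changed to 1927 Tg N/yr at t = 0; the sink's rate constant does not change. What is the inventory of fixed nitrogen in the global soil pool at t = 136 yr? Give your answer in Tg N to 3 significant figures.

173000 Tg N

The sink rate constant is k = F₀/M₀ = 1064/108600 = 0.009797 yr⁻¹.
Solving dM/dt = F₁ − kM with M(0) = M₀ gives M(t) = F₁/k + (M₀ − F₁/k)·e^(−kt).
F₁/k = 1927/0.009797 = 196680 Tg N; kt = 0.009797 × 136 = 1.332, e^(−kt) = 0.2638.
M(136) = 196680 + (108600 − 196680) × 0.2638 = 196680 − 23240 = 173450 Tg N.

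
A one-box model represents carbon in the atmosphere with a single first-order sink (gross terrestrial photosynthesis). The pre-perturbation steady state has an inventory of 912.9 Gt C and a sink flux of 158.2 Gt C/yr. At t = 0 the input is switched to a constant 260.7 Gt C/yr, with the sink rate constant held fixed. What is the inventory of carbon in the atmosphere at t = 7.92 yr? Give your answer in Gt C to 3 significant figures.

1350 Gt C

τ = M₀/F₀ = 912.9/158.2 = 5.771 yr; rate constant k = 1/τ.
New steady state M_∞ = F₁/k = F₁·τ = 260.7 × 5.771 = 1504.4 Gt C.
M(t) = M_∞ + (M₀ − M_∞)·e^(−t/τ); t/τ = 7.92/5.771 = 1.372, so e^(−t/τ) = 0.2535.
M(t) = 1504.4 − 591.5 × 0.2535 = 1354.5 Gt C.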